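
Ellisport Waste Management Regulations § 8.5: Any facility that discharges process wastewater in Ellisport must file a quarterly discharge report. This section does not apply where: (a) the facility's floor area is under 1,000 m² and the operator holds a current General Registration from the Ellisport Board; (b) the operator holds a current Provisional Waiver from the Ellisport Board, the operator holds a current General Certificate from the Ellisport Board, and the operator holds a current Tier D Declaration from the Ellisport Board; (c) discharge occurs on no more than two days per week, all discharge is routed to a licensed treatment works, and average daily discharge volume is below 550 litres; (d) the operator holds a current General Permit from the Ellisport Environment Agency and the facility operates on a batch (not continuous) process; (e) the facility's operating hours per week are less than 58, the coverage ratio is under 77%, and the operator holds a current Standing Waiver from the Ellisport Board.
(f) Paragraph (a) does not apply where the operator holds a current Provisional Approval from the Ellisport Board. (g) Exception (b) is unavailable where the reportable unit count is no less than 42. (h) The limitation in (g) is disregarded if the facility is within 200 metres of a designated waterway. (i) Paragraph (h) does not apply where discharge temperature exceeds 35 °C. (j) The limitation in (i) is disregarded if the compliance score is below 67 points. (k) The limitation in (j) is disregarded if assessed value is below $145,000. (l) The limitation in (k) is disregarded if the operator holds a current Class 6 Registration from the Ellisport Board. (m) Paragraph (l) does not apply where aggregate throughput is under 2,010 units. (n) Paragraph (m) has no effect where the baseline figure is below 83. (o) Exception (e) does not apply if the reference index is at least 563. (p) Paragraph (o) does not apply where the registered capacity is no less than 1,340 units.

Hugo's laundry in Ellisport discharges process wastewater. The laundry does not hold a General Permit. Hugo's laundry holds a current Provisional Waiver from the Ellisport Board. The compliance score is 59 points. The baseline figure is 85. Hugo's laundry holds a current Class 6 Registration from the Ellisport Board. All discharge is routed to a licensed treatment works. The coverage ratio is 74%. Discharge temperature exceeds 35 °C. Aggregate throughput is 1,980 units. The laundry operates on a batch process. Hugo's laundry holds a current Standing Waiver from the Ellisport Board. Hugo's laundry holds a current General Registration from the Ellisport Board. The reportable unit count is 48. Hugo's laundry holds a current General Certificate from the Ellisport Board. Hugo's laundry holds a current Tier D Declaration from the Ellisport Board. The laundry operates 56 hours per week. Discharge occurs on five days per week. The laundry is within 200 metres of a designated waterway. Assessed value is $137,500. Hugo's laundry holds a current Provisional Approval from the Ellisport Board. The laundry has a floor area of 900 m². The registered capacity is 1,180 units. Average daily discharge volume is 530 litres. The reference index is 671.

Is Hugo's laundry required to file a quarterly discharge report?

All of (a)'s requirements are met (the facility's floor area is 900 m², under the 1,000 m² limit; a current General Registration is held). However, paragraph (f) must be considered: (f) operates against (a): a current Provisional Approval is held. Exception (a) does not apply.
Exception (b)'s conditions are all satisfied: a current Provisional Waiver is held; a current General Certificate is held; a current Tier D Declaration is held. But applying paragraphs (g)–(n): (g) is triggered — the reportable unit count is 48, meeting the 42 threshold. (h) operates (the laundry is within 200 m of a designated waterway), but is set aside by (i): (i) operates against (h): discharge temperature exceeds 35 °C. (j) would limit (i) — the compliance score is 59 points, below the 67 points limit — but (k) sets (j) aside: (k) is triggered — assessed value is $137,500, below the $145,000 limit. (l) operates (a current Class 6 Registration is held), but is itself disapplied by (m): (m) is triggered — aggregate throughput is 1,980 units, under the 2,010 units limit. (n), which would lift (m), is inapplicable — the baseline figure is 85, not below 83. So (b) is unavailable.
Exception (c) does not apply: discharge occurs on five days per week.
Exception (d) requires that the operator holds a current General Permit from the Ellisport Environment Agency; but no General Permit is held, so (d) is unavailable.
Exception (e): the facility's operating hours per week are 56, less than the 58 limit; the coverage ratio is 74%, under the 77% limit; a current Standing Waiver is held — every condition holds. Turning to paragraphs (o)–(p): (o) is engaged — the reference index is 671, meeting the 563 threshold. (p) is not engaged (the registered capacity is 1,180 units, short of 1,340 units), so (o) stands. Exception (e) does not apply.
No exception applies. The general rule governs.

Yes — Hugo's laundry must file a quarterly discharge report.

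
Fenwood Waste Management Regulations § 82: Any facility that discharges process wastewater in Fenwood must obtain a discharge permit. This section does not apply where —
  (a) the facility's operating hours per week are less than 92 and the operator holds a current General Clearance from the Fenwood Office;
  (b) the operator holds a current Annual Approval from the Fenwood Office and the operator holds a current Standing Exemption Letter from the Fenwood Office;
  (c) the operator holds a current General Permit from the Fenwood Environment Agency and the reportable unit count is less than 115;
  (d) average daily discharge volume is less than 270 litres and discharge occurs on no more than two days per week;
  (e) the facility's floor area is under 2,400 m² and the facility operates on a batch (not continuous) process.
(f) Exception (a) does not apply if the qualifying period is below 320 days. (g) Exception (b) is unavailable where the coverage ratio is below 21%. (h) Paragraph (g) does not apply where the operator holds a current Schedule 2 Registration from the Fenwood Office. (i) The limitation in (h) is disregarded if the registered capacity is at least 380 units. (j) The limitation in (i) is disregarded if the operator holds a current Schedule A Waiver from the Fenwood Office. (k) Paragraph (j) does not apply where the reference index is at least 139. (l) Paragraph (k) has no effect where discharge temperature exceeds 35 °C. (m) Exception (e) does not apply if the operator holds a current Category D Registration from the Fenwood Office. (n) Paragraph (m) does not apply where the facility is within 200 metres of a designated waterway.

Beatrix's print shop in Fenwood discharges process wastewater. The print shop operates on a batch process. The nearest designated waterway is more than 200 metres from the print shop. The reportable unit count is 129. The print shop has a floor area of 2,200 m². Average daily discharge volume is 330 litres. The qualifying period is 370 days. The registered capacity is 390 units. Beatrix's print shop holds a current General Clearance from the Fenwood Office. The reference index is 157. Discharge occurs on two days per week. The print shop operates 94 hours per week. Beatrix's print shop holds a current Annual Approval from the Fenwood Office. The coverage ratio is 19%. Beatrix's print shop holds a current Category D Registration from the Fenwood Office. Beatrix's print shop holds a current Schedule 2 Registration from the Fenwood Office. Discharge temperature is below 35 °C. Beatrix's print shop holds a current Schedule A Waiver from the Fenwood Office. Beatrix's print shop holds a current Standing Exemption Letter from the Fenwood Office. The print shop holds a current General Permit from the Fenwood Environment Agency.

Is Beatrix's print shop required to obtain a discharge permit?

Yes — Beatrix's print shop must obtain a discharge permit.

Exception (a) requires that the facility's operating hours per week are less than 92; but the facility's operating hours per week are 94, not less than 92, so (a) is unavailable.
Exception (b): a current Annual Approval is held; a current Standing Exemption Letter is held — every condition holds. However, paragraphs (g)–(l) must be considered: (g) operates against (b): the coverage ratio is 19%, below the 21% limit. (h) would limit (g) — a current Schedule 2 Registration is held — but (i) sets (h) aside: (i) operates against (h): the registered capacity is 390 units, meeting the 380 units threshold. (j) would limit (i) — a current Schedule A Waiver is held — but (k) sets (j) aside: (k) applies — the reference index is 157, meeting the 139 threshold. (l), which would lift (k), is not engaged — discharge temperature is below 35 °C. So (b) is unavailable.
Exception (c) fails — the reportable unit count is 129, not less than 115.
Exception (d) fails — average daily discharge volume is 330 litres, not less than 270 litres.
Exception (e)'s conditions are all satisfied: the facility's floor area is 2,200 m², under the 2,400 m² limit; the facility operates on a batch process. However, paragraphs (m)–(n) must be considered: (m) is triggered — a current Category D Registration is held. (n), which would lift (m), is not triggered — the print shop is more than 200 m from any designated waterway. So (e) is unavailable.
No exception displaces § 82.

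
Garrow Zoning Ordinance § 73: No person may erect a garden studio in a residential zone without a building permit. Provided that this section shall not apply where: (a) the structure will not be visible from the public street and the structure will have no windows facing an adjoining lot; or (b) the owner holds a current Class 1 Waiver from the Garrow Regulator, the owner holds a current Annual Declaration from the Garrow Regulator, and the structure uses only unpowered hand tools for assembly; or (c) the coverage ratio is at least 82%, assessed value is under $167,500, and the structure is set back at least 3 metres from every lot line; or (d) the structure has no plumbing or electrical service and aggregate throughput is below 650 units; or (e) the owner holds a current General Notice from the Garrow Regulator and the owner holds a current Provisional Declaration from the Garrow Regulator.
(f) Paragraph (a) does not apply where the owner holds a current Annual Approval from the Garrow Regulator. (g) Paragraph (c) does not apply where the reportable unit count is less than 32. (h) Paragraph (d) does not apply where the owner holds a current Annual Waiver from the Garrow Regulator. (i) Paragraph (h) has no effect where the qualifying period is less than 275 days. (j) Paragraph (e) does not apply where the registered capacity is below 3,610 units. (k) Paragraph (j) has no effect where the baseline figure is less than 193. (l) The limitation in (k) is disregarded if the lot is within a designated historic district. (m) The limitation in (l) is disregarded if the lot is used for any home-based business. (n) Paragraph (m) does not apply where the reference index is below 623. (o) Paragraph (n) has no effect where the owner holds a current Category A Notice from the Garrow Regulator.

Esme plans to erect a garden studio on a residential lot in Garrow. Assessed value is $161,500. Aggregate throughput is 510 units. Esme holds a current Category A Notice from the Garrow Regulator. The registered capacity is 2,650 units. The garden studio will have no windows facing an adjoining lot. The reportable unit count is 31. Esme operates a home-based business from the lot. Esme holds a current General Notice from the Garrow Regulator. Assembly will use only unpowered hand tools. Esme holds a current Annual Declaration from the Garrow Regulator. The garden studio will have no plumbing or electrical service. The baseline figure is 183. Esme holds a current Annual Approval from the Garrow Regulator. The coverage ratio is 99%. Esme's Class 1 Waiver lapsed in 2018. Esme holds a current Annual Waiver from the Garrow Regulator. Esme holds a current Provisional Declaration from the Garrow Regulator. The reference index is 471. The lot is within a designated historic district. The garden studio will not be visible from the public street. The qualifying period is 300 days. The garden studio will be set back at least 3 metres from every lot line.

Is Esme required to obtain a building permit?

Exception (a): the structure will not be visible from the street; no windows face an adjoining lot — every condition holds. Turning to paragraph (f): (f) operates against (a): a current Annual Approval is held. (a) is therefore removed.
Exception (b) fails — the Class 1 Waiver is not current.
Exception (c)'s conditions are all satisfied: the coverage ratio is 99%, meeting the 82% threshold; assessed value is $161,500, under the $167,500 limit; the setback is at least 3 m on every side. But applying paragraph (g): (g) operates against (c): the reportable unit count is 31, less than the 32 limit. So (c) is unavailable.
Exception (d)'s conditions are all satisfied: there is no plumbing or electrical service; aggregate throughput is 510 units, below the 650 units limit. However, paragraphs (h)–(i) must be considered: (h) operates against (d): a current Annual Waiver is held. (i), which would lift (h), does not operate here — the qualifying period is 300 days, not less than 275 days. Exception (d) does not apply.
Exception (e) is satisfied on its face — a current General Notice is held; a current Provisional Declaration is held. Considering the limiting provisions: (j) would limit (e) — the registered capacity is 2,650 units, below the 3,610 units limit — but (k) sets (j) aside: (k) operates against (j): the baseline figure is 183, less than the 193 limit. (l) is triggered (the lot is in a historic district), but is overridden by (m): (m) operates — a home-based business operates on the lot. (n) applies (the reference index is 471, below the 623 limit), but is overridden by (o): (o) is triggered — a current Category A Notice is held. So (e) applies.

No — exception (e) applies; Esme does not need a building permit.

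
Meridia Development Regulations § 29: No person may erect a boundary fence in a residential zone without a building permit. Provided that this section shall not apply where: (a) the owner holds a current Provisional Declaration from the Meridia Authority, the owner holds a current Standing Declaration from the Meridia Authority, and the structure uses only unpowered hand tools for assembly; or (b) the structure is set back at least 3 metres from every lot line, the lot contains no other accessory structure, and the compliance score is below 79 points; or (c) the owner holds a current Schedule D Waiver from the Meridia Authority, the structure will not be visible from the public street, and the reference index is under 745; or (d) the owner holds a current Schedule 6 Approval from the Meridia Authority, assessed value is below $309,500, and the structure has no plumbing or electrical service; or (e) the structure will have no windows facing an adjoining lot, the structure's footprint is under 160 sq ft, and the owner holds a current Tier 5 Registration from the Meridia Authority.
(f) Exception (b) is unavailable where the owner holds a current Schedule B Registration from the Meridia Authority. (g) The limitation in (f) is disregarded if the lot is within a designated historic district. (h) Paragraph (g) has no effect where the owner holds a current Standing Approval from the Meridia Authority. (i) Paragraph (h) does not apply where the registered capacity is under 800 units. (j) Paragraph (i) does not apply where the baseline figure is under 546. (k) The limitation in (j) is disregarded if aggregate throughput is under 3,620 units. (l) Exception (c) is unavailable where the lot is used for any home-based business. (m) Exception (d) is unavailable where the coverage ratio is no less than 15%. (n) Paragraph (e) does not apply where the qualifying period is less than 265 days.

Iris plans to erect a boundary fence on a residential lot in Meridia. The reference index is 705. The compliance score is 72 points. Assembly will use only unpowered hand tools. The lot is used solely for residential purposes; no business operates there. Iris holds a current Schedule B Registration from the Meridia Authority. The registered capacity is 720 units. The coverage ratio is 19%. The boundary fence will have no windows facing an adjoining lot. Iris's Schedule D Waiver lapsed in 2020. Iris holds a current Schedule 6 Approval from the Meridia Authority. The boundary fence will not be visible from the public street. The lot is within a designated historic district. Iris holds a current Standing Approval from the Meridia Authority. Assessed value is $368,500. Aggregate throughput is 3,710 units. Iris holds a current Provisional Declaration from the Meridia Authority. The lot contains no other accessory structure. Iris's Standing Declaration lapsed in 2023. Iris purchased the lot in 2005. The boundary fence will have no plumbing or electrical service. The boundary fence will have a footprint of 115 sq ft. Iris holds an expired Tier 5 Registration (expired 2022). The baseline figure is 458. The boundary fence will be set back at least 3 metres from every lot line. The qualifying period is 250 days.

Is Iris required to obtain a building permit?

Exception (a) does not apply: the Standing Declaration is not current.
Exception (b)'s conditions are all satisfied: the setback is at least 3 m on every side; the lot has no other accessory structure; the compliance score is 72 points, below the 79 points limit. But: (f) operates against (b): a current Schedule B Registration is held. (g) operates (the lot is in a historic district), but is displaced by (h): (h) applies — a current Standing Approval is held. (i) applies (the registered capacity is 720 units, under the 800 units limit), but is set aside by (j): (j) operates — the baseline figure is 458, under the 546 limit. (k), which would lift (j), is not triggered — aggregate throughput is 3,710 units, not under 3,620 units. (b) is therefore removed.
Exception (c) does not apply: there is no Schedule D Waiver in force.
Exception (d) does not apply: assessed value is $368,500, not below $309,500.
Exception (e) does not apply: no current Tier 5 Registration is held.
Every exception is unavailable, so the rule governs.

Yes — Iris must obtain a building permit.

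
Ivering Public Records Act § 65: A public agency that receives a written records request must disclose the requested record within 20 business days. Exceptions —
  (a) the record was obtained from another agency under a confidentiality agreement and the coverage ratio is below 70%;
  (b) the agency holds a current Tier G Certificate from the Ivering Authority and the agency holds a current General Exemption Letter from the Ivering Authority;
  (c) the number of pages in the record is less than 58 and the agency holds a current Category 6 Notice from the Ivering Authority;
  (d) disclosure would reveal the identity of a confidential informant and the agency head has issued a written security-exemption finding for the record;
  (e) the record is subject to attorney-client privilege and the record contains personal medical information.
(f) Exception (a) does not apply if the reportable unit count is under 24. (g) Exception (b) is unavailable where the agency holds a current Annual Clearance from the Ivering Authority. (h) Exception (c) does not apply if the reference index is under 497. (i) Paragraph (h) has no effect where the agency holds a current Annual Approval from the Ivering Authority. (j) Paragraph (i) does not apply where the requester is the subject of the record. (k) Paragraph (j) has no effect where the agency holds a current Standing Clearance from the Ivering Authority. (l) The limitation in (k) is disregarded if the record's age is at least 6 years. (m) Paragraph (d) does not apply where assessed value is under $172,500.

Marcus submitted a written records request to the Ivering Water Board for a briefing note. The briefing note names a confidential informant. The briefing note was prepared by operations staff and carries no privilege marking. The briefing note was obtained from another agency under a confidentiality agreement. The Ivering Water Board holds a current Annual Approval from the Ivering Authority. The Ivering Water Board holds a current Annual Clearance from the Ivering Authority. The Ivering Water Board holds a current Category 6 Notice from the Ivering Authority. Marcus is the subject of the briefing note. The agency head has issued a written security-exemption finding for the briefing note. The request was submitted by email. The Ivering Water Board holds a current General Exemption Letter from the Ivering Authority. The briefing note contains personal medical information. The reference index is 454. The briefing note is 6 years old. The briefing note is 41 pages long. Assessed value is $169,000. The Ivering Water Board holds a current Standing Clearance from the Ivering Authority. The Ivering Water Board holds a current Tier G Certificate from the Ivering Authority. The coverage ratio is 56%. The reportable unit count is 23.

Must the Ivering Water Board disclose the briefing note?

Exception (a) is satisfied on its face — the briefing note was obtained under a confidentiality agreement; the coverage ratio is 56%, below the 70% limit. But applying paragraph (f): (f) is triggered — the reportable unit count is 23, under the 24 limit. Exception (a) does not apply.
All of (b)'s requirements are met (a current Tier G Certificate is held; a current General Exemption Letter is held). But: (g) applies — a current Annual Clearance is held. So (b) is unavailable.
Exception (c) is satisfied on its face — the number of pages in the record is 41, less than the 58 limit; a current Category 6 Notice is held. But: (h) applies — the reference index is 454, under the 497 limit. (i) would limit (h) — a current Annual Approval is held — but (j) sets (i) aside: (j) is triggered — Marcus is the subject of the briefing note. (k) applies (a current Standing Clearance is held), but is set aside by (l): (l) applies — the record's age is 6 years, meeting the 6 years threshold. (c) is therefore removed.
Exception (d): the briefing note names a confidential informant; a written security-exemption finding has been issued — every condition holds. But: (m) operates against (d): assessed value is $169,000, under the $172,500 limit. (d) is therefore removed.
Exception (e) requires that the record is subject to attorney-client privilege; but the briefing note carries no privilege marking, so (e) is unavailable.
Every exception is unavailable, so the rule governs.

Yes — the Ivering Water Board must disclose the briefing note.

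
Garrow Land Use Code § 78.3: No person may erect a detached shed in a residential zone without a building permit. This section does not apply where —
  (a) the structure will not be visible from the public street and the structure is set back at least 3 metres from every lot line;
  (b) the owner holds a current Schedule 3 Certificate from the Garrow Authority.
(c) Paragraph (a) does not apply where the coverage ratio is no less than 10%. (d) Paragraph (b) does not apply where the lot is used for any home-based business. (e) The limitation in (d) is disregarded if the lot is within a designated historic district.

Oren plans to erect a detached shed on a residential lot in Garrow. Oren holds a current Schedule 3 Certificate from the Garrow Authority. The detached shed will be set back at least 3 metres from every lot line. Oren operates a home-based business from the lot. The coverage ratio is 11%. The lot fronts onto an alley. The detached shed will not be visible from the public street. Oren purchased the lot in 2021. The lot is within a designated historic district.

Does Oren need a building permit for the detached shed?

No — exception (b) applies; Oren does not need a building permit.

All of (a)'s requirements are met (the structure will not be visible from the street; the setback is at least 3 m on every side). Turning to paragraph (c): (c) operates against (a): the coverage ratio is 11%, meeting the 10% threshold. So (a) is unavailable.
Exception (b) is satisfied on its face — a current Schedule 3 Certificate is held. Considering the limiting provisions: (d) is triggered (a home-based business operates on the lot), but is set aside by (e): (e) is engaged — the lot is in a historic district. (b) remains available.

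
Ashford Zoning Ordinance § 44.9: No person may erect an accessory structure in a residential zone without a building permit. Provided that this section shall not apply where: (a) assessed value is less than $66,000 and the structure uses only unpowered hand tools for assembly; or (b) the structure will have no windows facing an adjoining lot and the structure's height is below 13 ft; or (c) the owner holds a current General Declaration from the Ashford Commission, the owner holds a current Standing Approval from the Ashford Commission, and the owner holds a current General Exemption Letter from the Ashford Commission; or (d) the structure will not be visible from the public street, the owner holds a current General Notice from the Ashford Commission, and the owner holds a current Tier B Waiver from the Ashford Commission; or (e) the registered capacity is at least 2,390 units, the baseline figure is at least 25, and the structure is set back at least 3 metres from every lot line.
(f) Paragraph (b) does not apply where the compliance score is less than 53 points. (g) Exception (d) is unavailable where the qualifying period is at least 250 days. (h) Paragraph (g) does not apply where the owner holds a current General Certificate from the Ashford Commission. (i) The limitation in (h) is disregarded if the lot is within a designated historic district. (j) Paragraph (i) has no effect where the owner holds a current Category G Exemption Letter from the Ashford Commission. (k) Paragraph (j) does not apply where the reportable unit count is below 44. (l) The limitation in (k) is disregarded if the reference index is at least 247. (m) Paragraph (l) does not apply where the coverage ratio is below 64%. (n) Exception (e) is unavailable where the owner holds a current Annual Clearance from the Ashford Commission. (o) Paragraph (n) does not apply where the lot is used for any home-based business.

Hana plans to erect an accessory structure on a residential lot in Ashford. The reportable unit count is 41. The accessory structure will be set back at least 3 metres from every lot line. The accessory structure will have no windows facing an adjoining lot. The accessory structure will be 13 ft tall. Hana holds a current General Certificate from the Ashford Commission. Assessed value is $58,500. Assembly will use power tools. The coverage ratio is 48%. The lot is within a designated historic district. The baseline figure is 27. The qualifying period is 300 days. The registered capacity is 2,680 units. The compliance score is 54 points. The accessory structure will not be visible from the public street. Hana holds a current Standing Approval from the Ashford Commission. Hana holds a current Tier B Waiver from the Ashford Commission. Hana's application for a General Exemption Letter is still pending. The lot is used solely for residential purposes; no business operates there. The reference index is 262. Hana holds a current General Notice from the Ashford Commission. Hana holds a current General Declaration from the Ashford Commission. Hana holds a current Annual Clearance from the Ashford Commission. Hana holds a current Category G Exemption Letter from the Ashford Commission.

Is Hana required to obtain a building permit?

Yes — Hana must obtain a building permit.

Exception (a) does not apply: assembly uses power tools.
Exception (b) fails — the structure's height is 13 ft, not below 13 ft.
Exception (c) fails — the General Exemption Letter is not current.
Exception (d) is satisfied on its face — the structure will not be visible from the street; a current General Notice is held; a current Tier B Waiver is held. But applying paragraphs (g)–(m): (g) operates against (d): the qualifying period is 300 days, meeting the 250 days threshold. (h) is triggered (a current General Certificate is held), but is set aside by (i): (i) applies — the lot is in a historic district. (j) would limit (i) — a current Category G Exemption Letter is held — but (k) sets (j) aside: (k) operates against (j): the reportable unit count is 41, below the 44 limit. (l) would limit (k) — the reference index is 262, meeting the 247 threshold — but (m) sets (l) aside: (m) is triggered — the coverage ratio is 48%, below the 64% limit. Exception (d) does not apply.
Exception (e) is satisfied on its face — the registered capacity is 2,680 units, meeting the 2,390 units threshold; the baseline figure is 27, meeting the 25 threshold; the setback is at least 3 m on every side. Turning to paragraphs (n)–(o): (n) operates against (e): a current Annual Clearance is held. (o), which would lift (n), does not operate here — the lot is solely residential. So (e) is unavailable.
No exception is made out. Hana falls within the general rule.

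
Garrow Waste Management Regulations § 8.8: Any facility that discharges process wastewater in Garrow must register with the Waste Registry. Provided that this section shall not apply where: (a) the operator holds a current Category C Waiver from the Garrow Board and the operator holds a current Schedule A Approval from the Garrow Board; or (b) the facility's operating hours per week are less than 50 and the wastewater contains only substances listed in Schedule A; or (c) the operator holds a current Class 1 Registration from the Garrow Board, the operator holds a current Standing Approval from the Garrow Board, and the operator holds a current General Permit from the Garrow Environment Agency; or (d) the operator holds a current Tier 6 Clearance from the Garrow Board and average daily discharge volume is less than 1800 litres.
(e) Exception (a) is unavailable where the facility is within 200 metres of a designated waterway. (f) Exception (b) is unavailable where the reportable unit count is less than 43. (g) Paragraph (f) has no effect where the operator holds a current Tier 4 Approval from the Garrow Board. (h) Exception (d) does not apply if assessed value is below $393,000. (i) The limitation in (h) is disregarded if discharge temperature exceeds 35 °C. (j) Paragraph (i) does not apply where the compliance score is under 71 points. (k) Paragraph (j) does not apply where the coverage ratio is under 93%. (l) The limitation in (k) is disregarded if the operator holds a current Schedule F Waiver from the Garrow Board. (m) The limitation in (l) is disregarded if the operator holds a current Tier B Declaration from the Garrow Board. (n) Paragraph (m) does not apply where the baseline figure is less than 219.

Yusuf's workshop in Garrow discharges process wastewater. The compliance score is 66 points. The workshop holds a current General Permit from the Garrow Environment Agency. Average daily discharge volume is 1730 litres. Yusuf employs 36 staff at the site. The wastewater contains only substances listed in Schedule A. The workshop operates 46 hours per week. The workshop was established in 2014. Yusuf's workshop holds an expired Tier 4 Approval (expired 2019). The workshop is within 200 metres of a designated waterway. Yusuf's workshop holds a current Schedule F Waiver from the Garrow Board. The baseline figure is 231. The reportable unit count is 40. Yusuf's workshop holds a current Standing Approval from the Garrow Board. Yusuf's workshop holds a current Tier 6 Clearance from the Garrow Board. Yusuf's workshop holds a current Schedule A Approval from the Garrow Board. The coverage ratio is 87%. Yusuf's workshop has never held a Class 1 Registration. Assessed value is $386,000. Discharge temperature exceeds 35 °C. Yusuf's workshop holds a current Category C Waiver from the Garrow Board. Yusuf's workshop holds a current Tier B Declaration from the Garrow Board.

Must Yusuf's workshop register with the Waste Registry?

No — exception (d) applies; Yusuf's workshop is not required to register with the Waste Registry.

Exception (a)'s conditions are all satisfied: a current Category C Waiver is held; a current Schedule A Approval is held. However, paragraph (e) must be considered: (e) is triggered — the workshop is within 200 m of a designated waterway. So (a) is unavailable.
Exception (b)'s conditions are all satisfied: the facility's operating hours per week are 46, less than the 50 limit; the wastewater is Schedule-A-only. But applying paragraphs (f)–(g): (f) applies — the reportable unit count is 40, less than the 43 limit. (g) is not engaged (there is no Tier 4 Approval in force), so (f) stands. (b) is therefore removed.
Exception (c) does not apply: no current Class 1 Registration is held.
Exception (d) is satisfied on its face — a current Tier 6 Clearance is held; average daily discharge volume is 1730 litres, less than the 1800 litres limit. As to paragraphs (h)–(n): (h) is engaged (assessed value is $386,000, below the $393,000 limit), but is overridden by (i): (i) applies — discharge temperature exceeds 35 °C. (j) is triggered (the compliance score is 66 points, under the 71 points limit), but is set aside by (k): (k) operates against (j): the coverage ratio is 87%, under the 93% limit. (l) would limit (k) — a current Schedule F Waiver is held — but (m) sets (l) aside: (m) applies — a current Tier B Declaration is held. (n), which would lift (m), is not triggered — the baseline figure is 231, not less than 219. (d) remains available.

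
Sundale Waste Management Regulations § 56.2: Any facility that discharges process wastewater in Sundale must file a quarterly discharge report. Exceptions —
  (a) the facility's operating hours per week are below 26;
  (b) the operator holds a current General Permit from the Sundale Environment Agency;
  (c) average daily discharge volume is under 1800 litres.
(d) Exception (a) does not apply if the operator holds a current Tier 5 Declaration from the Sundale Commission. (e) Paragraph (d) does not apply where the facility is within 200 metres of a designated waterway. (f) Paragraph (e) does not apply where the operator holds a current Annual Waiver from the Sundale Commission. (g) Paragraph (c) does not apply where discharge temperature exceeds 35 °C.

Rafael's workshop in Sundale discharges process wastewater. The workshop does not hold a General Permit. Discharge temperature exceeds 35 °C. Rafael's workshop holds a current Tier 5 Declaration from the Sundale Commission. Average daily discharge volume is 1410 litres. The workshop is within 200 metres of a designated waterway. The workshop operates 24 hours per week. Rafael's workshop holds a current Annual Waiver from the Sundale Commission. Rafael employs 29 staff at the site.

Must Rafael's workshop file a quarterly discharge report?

All of (a)'s requirements are met (the facility's operating hours per week are 24, below the 26 limit). But: (d) operates against (a): a current Tier 5 Declaration is held. (e) would limit (d) — the workshop is within 200 m of a designated waterway — but (f) sets (e) aside: (f) applies — a current Annual Waiver is held. Exception (a) does not apply.
Exception (b) requires that the operator holds a current General Permit from the Sundale Environment Agency; but no General Permit is held, so (b) is unavailable.
Exception (c)'s conditions are all satisfied: average daily discharge volume is 1410 litres, under the 1800 litres limit. But: (g) is engaged — discharge temperature exceeds 35 °C. So (c) is unavailable.
No exception is made out. Rafael's workshop falls within the general rule.

Yes — Rafael's workshop must file a quarterly discharge report.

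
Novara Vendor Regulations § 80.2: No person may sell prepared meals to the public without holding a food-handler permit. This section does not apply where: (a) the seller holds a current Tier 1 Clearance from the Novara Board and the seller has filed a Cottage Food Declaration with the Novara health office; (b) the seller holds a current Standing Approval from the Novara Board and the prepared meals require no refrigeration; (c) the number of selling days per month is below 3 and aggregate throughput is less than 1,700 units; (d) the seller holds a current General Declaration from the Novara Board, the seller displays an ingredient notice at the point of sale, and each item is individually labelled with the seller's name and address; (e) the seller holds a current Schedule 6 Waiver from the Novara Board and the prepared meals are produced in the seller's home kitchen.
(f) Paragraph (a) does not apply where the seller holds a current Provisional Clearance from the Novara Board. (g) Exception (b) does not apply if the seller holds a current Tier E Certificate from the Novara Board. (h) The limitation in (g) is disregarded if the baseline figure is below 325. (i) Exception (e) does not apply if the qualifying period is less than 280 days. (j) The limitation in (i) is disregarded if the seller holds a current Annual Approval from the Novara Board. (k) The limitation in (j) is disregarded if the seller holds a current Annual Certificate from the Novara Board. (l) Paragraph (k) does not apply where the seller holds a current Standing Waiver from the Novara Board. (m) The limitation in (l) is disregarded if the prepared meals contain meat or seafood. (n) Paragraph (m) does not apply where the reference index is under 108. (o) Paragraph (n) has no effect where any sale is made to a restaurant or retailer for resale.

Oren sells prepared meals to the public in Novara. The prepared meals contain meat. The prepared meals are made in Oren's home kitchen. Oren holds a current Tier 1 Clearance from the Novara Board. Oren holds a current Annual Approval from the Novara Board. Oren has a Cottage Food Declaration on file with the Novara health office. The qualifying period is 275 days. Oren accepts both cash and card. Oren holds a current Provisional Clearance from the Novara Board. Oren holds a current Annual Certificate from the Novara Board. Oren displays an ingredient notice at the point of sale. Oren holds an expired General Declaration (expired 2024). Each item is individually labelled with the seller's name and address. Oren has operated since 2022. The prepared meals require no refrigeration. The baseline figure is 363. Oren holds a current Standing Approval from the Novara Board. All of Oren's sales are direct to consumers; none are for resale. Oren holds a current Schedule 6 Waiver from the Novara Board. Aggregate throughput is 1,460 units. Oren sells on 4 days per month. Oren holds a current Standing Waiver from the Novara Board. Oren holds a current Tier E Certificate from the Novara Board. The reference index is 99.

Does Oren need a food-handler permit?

Exception (a): a current Tier 1 Clearance is held; a Cottage Food Declaration is on file — every condition holds. But: (f) operates — a current Provisional Clearance is held. Exception (a) does not apply.
All of (b)'s requirements are met (a current Standing Approval is held; the prepared meals are shelf-stable). But: (g) applies — a current Tier E Certificate is held. (h) is not engaged (the baseline figure is 363, not below 325), so (g) stands. So (b) is unavailable.
Exception (c) requires that the number of selling days per month is below 3; but the number of selling days per month is 4, not below 3, so (c) is unavailable.
Exception (d) fails — no current General Declaration is held.
All of (e)'s requirements are met (a current Schedule 6 Waiver is held; the prepared meals are home-kitchen produced). Under paragraphs (i)–(o): (i) would limit (e) — the qualifying period is 275 days, less than the 280 days limit — but (j) sets (i) aside: (j) operates against (i): a current Annual Approval is held. (k) operates (a current Annual Certificate is held), but is set aside by (l): (l) operates — a current Standing Waiver is held. (m) would limit (l) — the prepared meals contain meat — but (n) sets (m) aside: (n) is triggered — the reference index is 99, under the 108 limit. (o) does not operate here (no sales are for resale), so (n) stands. Exception (e) stands.

No — exception (e) applies; Oren is not required to hold a food-handler permit.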